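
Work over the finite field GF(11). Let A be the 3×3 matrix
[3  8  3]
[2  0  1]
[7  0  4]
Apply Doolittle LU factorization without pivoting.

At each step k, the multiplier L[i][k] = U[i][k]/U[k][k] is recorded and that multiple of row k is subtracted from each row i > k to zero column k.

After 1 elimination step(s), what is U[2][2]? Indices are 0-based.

Step 1: pivot at (0,0) is 3.
  row1 ← row1 − (8)·row0  ⇒  L[1][0]=8, U row1=(0, 2, 10)
  row2 ← row2 − (6)·row0  ⇒  L[2][0]=6, U row2=(0, 7, 8)

U[2][2] = 8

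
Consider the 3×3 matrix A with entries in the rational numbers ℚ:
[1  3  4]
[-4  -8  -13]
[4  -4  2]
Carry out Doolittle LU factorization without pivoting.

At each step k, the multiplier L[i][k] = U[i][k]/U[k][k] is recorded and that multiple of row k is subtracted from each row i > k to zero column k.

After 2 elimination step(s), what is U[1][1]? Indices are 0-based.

Step 1: pivot at (0,0) is 1.
  row1 ← row1 − (-4)·row0  ⇒  L[1][0]=-4, U row1=(0, 4, 3)
  row2 ← row2 − (4)·row0  ⇒  L[2][0]=4, U row2=(0, -16, -14)
Step 2: pivot at (1,1) is 4.
  row2 ← row2 − (-4)·row1  ⇒  L[2][1]=-4, U row2=(0, 0, -2)

U[1][1] = 4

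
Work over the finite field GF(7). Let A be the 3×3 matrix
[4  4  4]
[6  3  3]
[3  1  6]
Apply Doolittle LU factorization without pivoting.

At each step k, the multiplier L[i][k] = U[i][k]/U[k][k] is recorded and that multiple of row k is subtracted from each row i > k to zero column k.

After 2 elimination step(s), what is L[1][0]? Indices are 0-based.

[col 0] pivot 4
  R1 -= 5*R0 → (0, 4, 4)  (L[1][0] := 5)
  R2 -= 6*R0 → (0, 5, 3)  (L[2][0] := 6)
[col 1] pivot 4
  R2 -= 3*R1 → (0, 0, 5)  (L[2][1] := 3)

L[1][0] = 5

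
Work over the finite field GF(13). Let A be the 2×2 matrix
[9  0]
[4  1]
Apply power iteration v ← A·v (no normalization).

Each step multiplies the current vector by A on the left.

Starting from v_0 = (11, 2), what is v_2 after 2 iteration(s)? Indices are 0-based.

v_0 = (11, 2).
v_1 = A·v_0 = (8, 7).
v_2 = A·v_1 = (7, 0).

v_2 = (7, 0)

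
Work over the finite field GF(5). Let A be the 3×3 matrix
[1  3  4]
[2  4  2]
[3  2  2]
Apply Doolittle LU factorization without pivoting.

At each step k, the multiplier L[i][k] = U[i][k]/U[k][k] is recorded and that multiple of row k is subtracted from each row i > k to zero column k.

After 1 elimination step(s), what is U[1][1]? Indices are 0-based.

U[1][1] = 3

k=0: U[0][0]=1
  eliminate (1,0): mult=2, new row 1: (0, 3, 4); set L[1][0]=2
  eliminate (2,0): mult=3, new row 2: (0, 3, 0); set L[2][0]=3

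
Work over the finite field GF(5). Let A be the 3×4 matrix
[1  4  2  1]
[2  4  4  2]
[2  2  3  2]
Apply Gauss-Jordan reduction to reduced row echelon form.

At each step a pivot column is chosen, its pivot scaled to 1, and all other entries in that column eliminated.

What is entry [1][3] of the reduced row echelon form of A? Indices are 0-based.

M[1][3] = 0

step 1: normalize row 0 (÷1) = (1, 4, 2, 1)
  row 1: subtract 2×row0 = (0, 1, 0, 0)
  row 2: subtract 2×row0 = (0, 4, 4, 0)
step 2: normalize row 1 (÷1) = (0, 1, 0, 0)
  row 0: subtract 4×row1 = (1, 0, 2, 1)
  row 2: subtract 4×row1 = (0, 0, 4, 0)
step 3: normalize row 2 (÷4) = (0, 0, 1, 0)
  row 0: subtract 2×row2 = (1, 0, 0, 1)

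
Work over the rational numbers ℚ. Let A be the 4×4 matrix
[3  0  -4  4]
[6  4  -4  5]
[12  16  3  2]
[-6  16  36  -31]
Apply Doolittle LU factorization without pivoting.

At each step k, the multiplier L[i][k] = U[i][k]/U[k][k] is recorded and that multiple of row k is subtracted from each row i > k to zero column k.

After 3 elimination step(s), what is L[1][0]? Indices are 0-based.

[col 0] pivot 3
  R1 -= 2*R0 → (0, 4, 4, -3)  (L[1][0] := 2)
  R2 -= 4*R0 → (0, 16, 19, -14)  (L[2][0] := 4)
  R3 -= -2*R0 → (0, 16, 28, -23)  (L[3][0] := -2)
[col 1] pivot 4
  R2 -= 4*R1 → (0, 0, 3, -2)  (L[2][1] := 4)
  R3 -= 4*R1 → (0, 0, 12, -11)  (L[3][1] := 4)
[col 2] pivot 3
  R3 -= 4*R2 → (0, 0, 0, -3)  (L[3][2] := 4)

L[1][0] = 2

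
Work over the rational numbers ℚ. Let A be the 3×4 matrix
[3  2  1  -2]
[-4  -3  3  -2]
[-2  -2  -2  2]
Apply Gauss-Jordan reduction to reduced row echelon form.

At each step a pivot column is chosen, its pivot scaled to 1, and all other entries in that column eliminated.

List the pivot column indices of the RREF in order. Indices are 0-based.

[1] R0 /= 3  ⇒  (1, 2/3, 1/3, -2/3)
     R1 -= -4·R0  ⇒  (0, -1/3, 13/3, -14/3)
     R2 -= -2·R0  ⇒  (0, -2/3, -4/3, 2/3)
[2] R1 /= -1/3  ⇒  (0, 1, -13, 14)
     R0 -= 2/3·R1  ⇒  (1, 0, 9, -10)
     R2 -= -2/3·R1  ⇒  (0, 0, -10, 10)
[3] R2 /= -10  ⇒  (0, 0, 1, -1)
     R0 -= 9·R2  ⇒  (1, 0, 0, -1)
     R1 -= -13·R2  ⇒  (0, 1, 0, 1)

pivot columns: 0, 1, 2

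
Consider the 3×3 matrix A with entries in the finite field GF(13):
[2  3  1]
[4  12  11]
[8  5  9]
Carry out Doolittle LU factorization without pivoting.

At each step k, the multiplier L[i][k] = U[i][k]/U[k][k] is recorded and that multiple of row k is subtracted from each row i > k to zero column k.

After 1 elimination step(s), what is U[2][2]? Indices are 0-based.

U[2][2] = 5

[col 0] pivot 2
  R1 -= 2*R0 → (0, 6, 9)  (L[1][0] := 2)
  R2 -= 4*R0 → (0, 6, 5)  (L[2][0] := 4)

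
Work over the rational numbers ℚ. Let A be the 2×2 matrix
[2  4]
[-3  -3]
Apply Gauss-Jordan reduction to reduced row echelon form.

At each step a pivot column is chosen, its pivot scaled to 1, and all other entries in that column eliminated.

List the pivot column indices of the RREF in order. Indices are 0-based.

pivot(0,0)=2: scale R0 → (1, 2)
  clear (1,0): R1 −= (-3)R0 → (0, 3)
pivot(1,1)=3: scale R1 → (0, 1)
  clear (0,1): R0 −= (2)R1 → (1, 0)

pivot columns: 0, 1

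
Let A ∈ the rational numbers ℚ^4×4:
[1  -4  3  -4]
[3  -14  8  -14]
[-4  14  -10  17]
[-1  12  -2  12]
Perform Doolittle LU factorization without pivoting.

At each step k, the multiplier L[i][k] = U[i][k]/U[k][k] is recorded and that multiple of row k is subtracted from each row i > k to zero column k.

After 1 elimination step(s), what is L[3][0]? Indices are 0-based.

L[3][0] = -1

k=0: U[0][0]=1
  eliminate (1,0): mult=3, new row 1: (0, -2, -1, -2); set L[1][0]=3
  eliminate (2,0): mult=-4, new row 2: (0, -2, 2, 1); set L[2][0]=-4
  eliminate (3,0): mult=-1, new row 3: (0, 8, 1, 8); set L[3][0]=-1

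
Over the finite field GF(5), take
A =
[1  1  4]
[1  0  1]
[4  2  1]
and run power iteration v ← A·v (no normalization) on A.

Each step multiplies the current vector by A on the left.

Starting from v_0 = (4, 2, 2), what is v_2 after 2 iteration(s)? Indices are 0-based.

v_2 = (3, 1, 0)

v_0 = (4, 2, 2).
v_1 = A·v_0 = (4, 1, 2).
v_2 = A·v_1 = (3, 1, 0).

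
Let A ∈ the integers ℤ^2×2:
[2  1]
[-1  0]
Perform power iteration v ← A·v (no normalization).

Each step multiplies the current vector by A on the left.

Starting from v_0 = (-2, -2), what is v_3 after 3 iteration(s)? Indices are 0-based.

v_3 = (-14, 10)

v_0 = (-2, -2).
v_1 = A·v_0 = (-6, 2).
v_2 = A·v_1 = (-10, 6).
v_3 = A·v_2 = (-14, 10).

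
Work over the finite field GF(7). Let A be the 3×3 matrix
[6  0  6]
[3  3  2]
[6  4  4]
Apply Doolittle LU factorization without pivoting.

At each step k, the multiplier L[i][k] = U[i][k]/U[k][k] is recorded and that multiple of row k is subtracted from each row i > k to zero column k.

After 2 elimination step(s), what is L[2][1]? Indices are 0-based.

L[2][1] = 6

Step 1: pivot at (0,0) is 6.
  row1 ← row1 − (4)·row0  ⇒  L[1][0]=4, U row1=(0, 3, 6)
  row2 ← row2 − (1)·row0  ⇒  L[2][0]=1, U row2=(0, 4, 5)
Step 2: pivot at (1,1) is 3.
  row2 ← row2 − (6)·row1  ⇒  L[2][1]=6, U row2=(0, 0, 4)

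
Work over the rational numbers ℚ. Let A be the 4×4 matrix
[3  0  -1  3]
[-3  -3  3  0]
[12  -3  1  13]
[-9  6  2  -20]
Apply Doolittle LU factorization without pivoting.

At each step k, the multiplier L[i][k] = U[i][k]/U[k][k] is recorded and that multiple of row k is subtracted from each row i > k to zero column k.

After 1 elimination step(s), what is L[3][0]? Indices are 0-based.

L[3][0] = -3

[col 0] pivot 3
  R1 -= -1*R0 → (0, -3, 2, 3)  (L[1][0] := -1)
  R2 -= 4*R0 → (0, -3, 5, 1)  (L[2][0] := 4)
  R3 -= -3*R0 → (0, 6, -1, -11)  (L[3][0] := -3)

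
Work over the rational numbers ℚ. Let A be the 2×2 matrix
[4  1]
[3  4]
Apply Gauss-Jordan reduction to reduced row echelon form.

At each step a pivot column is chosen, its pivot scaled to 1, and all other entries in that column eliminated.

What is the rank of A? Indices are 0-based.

step 1: normalize row 0 (÷4) = (1, 1/4)
  row 1: subtract 3×row0 = (0, 13/4)
step 2: normalize row 1 (÷13/4) = (0, 1)
  row 0: subtract 1/4×row1 = (1, 0)

rank = 2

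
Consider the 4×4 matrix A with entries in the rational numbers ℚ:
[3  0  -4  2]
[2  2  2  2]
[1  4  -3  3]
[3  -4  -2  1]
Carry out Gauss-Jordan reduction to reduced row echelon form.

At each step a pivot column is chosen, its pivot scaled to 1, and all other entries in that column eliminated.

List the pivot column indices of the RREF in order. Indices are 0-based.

pivot columns: 0, 1, 2, 3

step 1: normalize row 0 (÷3) = (1, 0, -4/3, 2/3)
  row 1: subtract 2×row0 = (0, 2, 14/3, 2/3)
  row 2: subtract 1×row0 = (0, 4, -5/3, 7/3)
  row 3: subtract 3×row0 = (0, -4, 2, -1)
step 2: normalize row 1 (÷2) = (0, 1, 7/3, 1/3)
  row 2: subtract 4×row1 = (0, 0, -11, 1)
  row 3: subtract -4×row1 = (0, 0, 34/3, 1/3)
step 3: normalize row 2 (÷-11) = (0, 0, 1, -1/11)
  row 0: subtract -4/3×row2 = (1, 0, 0, 6/11)
  row 1: subtract 7/3×row2 = (0, 1, 0, 6/11)
  row 3: subtract 34/3×row2 = (0, 0, 0, 15/11)
step 4: normalize row 3 (÷15/11) = (0, 0, 0, 1)
  row 0: subtract 6/11×row3 = (1, 0, 0, 0)
  row 1: subtract 6/11×row3 = (0, 1, 0, 0)
  row 2: subtract -1/11×row3 = (0, 0, 1, 0)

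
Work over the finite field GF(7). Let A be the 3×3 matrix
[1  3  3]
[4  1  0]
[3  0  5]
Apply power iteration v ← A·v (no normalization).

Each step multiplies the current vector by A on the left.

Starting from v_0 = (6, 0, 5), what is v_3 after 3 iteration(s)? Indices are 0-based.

v_3 = (1, 2, 5)

v_0 = (6, 0, 5).
v_1 = A·v_0 = (0, 3, 1).
v_2 = A·v_1 = (5, 3, 5).
v_3 = A·v_2 = (1, 2, 5).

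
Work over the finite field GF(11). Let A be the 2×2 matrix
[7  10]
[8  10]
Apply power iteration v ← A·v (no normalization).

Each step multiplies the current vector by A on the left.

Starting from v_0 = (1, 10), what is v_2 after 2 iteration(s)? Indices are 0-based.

v_2 = (3, 0)

v_0 = (1, 10).
v_1 = A·v_0 = (8, 9).
v_2 = A·v_1 = (3, 0).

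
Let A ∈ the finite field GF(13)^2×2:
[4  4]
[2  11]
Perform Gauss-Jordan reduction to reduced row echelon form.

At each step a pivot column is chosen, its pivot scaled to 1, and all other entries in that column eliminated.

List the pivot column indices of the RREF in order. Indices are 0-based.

pivot columns: 0, 1

pivot(0,0)=4: scale R0 → (1, 1)
  clear (1,0): R1 −= (2)R0 → (0, 9)
pivot(1,1)=9: scale R1 → (0, 1)
  clear (0,1): R0 −= (1)R1 → (1, 0)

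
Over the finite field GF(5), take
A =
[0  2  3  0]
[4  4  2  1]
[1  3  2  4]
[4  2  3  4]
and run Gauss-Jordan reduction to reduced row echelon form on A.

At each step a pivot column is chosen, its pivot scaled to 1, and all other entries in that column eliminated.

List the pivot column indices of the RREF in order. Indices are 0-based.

pivot columns: 0, 1, 2, 3

pivot(0,0): swap R0↔R1
pivot(0,0)=4: scale R0 → (1, 1, 3, 4)
  clear (2,0): R2 −= (1)R0 → (0, 2, 4, 0)
  clear (3,0): R3 −= (4)R0 → (0, 3, 1, 3)
pivot(1,1)=2: scale R1 → (0, 1, 4, 0)
  clear (0,1): R0 −= (1)R1 → (1, 0, 4, 4)
  clear (2,1): R2 −= (2)R1 → (0, 0, 1, 0)
  clear (3,1): R3 −= (3)R1 → (0, 0, 4, 3)
pivot(2,2)=1: scale R2 → (0, 0, 1, 0)
  clear (0,2): R0 −= (4)R2 → (1, 0, 0, 4)
  clear (1,2): R1 −= (4)R2 → (0, 1, 0, 0)
  clear (3,2): R3 −= (4)R2 → (0, 0, 0, 3)
pivot(3,3)=3: scale R3 → (0, 0, 0, 1)
  clear (0,3): R0 −= (4)R3 → (1, 0, 0, 0)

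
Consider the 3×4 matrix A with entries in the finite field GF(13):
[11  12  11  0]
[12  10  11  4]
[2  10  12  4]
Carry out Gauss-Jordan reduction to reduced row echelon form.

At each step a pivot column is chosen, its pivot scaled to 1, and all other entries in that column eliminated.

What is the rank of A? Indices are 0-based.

pivot(0,0)=11: scale R0 → (1, 7, 1, 0)
  clear (1,0): R1 −= (12)R0 → (0, 4, 12, 4)
  clear (2,0): R2 −= (2)R0 → (0, 9, 10, 4)
pivot(1,1)=4: scale R1 → (0, 1, 3, 1)
  clear (0,1): R0 −= (7)R1 → (1, 0, 6, 6)
  clear (2,1): R2 −= (9)R1 → (0, 0, 9, 8)
pivot(2,2)=9: scale R2 → (0, 0, 1, 11)
  clear (0,2): R0 −= (6)R2 → (1, 0, 0, 5)
  clear (1,2): R1 −= (3)R2 → (0, 1, 0, 7)

rank = 3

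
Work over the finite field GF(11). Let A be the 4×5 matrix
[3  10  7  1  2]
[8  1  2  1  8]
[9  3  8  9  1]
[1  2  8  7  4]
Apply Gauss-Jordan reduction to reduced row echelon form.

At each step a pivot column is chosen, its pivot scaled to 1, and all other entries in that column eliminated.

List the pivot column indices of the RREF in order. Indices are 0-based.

pivot columns: 0, 1, 2, 3

step 1: normalize row 0 (÷3) = (1, 7, 6, 4, 8)
  row 1: subtract 8×row0 = (0, 0, 9, 2, 10)
  row 2: subtract 9×row0 = (0, 6, 9, 6, 6)
  row 3: subtract 1×row0 = (0, 6, 2, 3, 7)
step 2: exchange rows 1,2
step 2: normalize row 1 (÷6) = (0, 1, 7, 1, 1)
  row 0: subtract 7×row1 = (1, 0, 1, 8, 1)
  row 3: subtract 6×row1 = (0, 0, 4, 8, 1)
step 3: normalize row 2 (÷9) = (0, 0, 1, 10, 6)
  row 0: subtract 1×row2 = (1, 0, 0, 9, 6)
  row 1: subtract 7×row2 = (0, 1, 0, 8, 3)
  row 3: subtract 4×row2 = (0, 0, 0, 1, 10)
step 4: normalize row 3 (÷1) = (0, 0, 0, 1, 10)
  row 0: subtract 9×row3 = (1, 0, 0, 0, 4)
  row 1: subtract 8×row3 = (0, 1, 0, 0, 0)
  row 2: subtract 10×row3 = (0, 0, 1, 0, 5)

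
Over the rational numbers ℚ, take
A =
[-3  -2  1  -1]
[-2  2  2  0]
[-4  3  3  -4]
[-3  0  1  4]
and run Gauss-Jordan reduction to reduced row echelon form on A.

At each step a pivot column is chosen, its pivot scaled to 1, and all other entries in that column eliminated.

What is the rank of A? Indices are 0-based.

[1] R0 /= -3  ⇒  (1, 2/3, -1/3, 1/3)
     R1 -= -2·R0  ⇒  (0, 10/3, 4/3, 2/3)
     R2 -= -4·R0  ⇒  (0, 17/3, 5/3, -8/3)
     R3 -= -3·R0  ⇒  (0, 2, 0, 5)
[2] R1 /= 10/3  ⇒  (0, 1, 2/5, 1/5)
     R0 -= 2/3·R1  ⇒  (1, 0, -3/5, 1/5)
     R2 -= 17/3·R1  ⇒  (0, 0, -3/5, -19/5)
     R3 -= 2·R1  ⇒  (0, 0, -4/5, 23/5)
[3] R2 /= -3/5  ⇒  (0, 0, 1, 19/3)
     R0 -= -3/5·R2  ⇒  (1, 0, 0, 4)
     R1 -= 2/5·R2  ⇒  (0, 1, 0, -7/3)
     R3 -= -4/5·R2  ⇒  (0, 0, 0, 29/3)
[4] R3 /= 29/3  ⇒  (0, 0, 0, 1)
     R0 -= 4·R3  ⇒  (1, 0, 0, 0)
     R1 -= -7/3·R3  ⇒  (0, 1, 0, 0)
     R2 -= 19/3·R3  ⇒  (0, 0, 1, 0)

rank = 4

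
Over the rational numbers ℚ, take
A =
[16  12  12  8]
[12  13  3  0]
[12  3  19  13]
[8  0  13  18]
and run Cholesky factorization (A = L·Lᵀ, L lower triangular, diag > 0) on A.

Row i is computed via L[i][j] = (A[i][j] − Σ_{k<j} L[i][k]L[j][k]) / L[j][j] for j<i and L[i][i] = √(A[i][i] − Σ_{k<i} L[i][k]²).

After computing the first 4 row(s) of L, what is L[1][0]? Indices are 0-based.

Step 1: L[0][0] = √(16) = 4.
  L[1][0] = (12) / L[0][0] = 3.
Step 2: L[1][1] = √(4) = 2.
  L[2][0] = (12) / L[0][0] = 3.
  L[2][1] = (-6) / L[1][1] = -3.
Step 3: L[2][2] = √(1) = 1.
  L[3][0] = (8) / L[0][0] = 2.
  L[3][1] = (-6) / L[1][1] = -3.
  L[3][2] = (-2) / L[2][2] = -2.
Step 4: L[3][3] = √(1) = 1.

L[1][0] = 3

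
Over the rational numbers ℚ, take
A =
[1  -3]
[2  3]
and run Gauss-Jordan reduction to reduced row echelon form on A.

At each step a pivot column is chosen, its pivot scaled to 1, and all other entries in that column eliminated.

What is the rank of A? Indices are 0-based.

rank = 2

step 1: normalize row 0 (÷1) = (1, -3)
  row 1: subtract 2×row0 = (0, 9)
step 2: normalize row 1 (÷9) = (0, 1)
  row 0: subtract -3×row1 = (1, 0)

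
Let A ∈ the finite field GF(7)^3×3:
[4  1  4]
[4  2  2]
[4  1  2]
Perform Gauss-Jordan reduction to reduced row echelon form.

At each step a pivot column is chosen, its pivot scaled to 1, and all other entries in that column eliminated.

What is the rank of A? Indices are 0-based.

rank = 3

pivot(0,0)=4: scale R0 → (1, 2, 1)
  clear (1,0): R1 −= (4)R0 → (0, 1, 5)
  clear (2,0): R2 −= (4)R0 → (0, 0, 5)
pivot(1,1)=1: scale R1 → (0, 1, 5)
  clear (0,1): R0 −= (2)R1 → (1, 0, 5)
pivot(2,2)=5: scale R2 → (0, 0, 1)
  clear (0,2): R0 −= (5)R2 → (1, 0, 0)
  clear (1,2): R1 −= (5)R2 → (0, 1, 0)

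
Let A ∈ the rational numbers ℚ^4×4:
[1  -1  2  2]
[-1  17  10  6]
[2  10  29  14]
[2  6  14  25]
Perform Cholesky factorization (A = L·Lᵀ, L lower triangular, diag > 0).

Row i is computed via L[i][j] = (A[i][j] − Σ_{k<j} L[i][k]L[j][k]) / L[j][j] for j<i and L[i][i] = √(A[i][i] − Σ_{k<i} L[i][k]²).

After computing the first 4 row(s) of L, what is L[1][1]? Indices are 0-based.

L[1][1] = 4

Step 1: L[0][0] = √(1) = 1.
  L[1][0] = (-1) / L[0][0] = -1.
Step 2: L[1][1] = √(16) = 4.
  L[2][0] = (2) / L[0][0] = 2.
  L[2][1] = (12) / L[1][1] = 3.
Step 3: L[2][2] = √(16) = 4.
  L[3][0] = (2) / L[0][0] = 2.
  L[3][1] = (8) / L[1][1] = 2.
  L[3][2] = (4) / L[2][2] = 1.
Step 4: L[3][3] = √(16) = 4.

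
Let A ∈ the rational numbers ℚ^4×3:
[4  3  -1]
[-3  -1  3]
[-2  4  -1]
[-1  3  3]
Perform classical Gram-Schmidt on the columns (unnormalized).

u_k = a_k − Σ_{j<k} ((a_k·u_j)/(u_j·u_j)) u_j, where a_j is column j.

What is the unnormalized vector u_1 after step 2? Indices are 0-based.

u_1 = (37/15, -3/5, 64/15, 47/15)

Step 1: u_0 = a_0 = (4, -3, -2, -1).
Step 2: u_1 = a_1 − (2/15)·u_0 = (37/15, -3/5, 64/15, 47/15).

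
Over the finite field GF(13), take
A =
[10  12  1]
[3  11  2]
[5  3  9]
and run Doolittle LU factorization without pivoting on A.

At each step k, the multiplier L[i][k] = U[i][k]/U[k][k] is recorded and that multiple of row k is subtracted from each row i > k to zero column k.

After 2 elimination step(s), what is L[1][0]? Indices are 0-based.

Step 1: pivot at (0,0) is 10.
  row1 ← row1 − (12)·row0  ⇒  L[1][0]=12, U row1=(0, 10, 3)
  row2 ← row2 − (7)·row0  ⇒  L[2][0]=7, U row2=(0, 10, 2)
Step 2: pivot at (1,1) is 10.
  row2 ← row2 − (1)·row1  ⇒  L[2][1]=1, U row2=(0, 0, 12)

L[1][0] = 12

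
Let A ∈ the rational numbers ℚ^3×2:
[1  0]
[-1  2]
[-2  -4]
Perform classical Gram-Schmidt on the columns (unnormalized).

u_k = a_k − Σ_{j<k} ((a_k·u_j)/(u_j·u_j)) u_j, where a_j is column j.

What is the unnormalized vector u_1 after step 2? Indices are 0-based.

Step 1: u_0 = a_0 = (1, -1, -2).
Step 2: u_1 = a_1 − (1)·u_0 = (-1, 3, -2).

u_1 = (-1, 3, -2)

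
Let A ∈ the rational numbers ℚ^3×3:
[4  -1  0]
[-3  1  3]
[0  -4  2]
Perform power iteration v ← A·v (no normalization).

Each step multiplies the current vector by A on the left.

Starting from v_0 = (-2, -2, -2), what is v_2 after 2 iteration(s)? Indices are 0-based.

v_2 = (-22, 28, 16)

v_0 = (-2, -2, -2).
v_1 = A·v_0 = (-6, -2, 4).
v_2 = A·v_1 = (-22, 28, 16).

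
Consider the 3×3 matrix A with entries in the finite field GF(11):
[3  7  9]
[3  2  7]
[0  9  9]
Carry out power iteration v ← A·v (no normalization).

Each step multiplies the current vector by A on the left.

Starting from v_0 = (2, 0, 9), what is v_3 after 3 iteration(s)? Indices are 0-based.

v_3 = (0, 5, 10)

v_0 = (2, 0, 9).
v_1 = A·v_0 = (10, 3, 4).
v_2 = A·v_1 = (10, 9, 8).
v_3 = A·v_2 = (0, 5, 10).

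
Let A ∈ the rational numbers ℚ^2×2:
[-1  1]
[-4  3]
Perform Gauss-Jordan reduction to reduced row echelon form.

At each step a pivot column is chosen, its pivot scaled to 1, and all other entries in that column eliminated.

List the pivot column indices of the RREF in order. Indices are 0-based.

step 1: normalize row 0 (÷-1) = (1, -1)
  row 1: subtract -4×row0 = (0, -1)
step 2: normalize row 1 (÷-1) = (0, 1)
  row 0: subtract -1×row1 = (1, 0)

pivot columns: 0, 1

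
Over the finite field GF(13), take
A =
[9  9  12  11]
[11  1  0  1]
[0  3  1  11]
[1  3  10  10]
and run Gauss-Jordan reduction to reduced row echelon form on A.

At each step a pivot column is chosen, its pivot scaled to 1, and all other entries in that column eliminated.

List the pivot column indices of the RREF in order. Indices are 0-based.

pivot(0,0)=9: scale R0 → (1, 1, 10, 7)
  clear (1,0): R1 −= (11)R0 → (0, 3, 7, 2)
  clear (3,0): R3 −= (1)R0 → (0, 2, 0, 3)
pivot(1,1)=3: scale R1 → (0, 1, 11, 5)
  clear (0,1): R0 −= (1)R1 → (1, 0, 12, 2)
  clear (2,1): R2 −= (3)R1 → (0, 0, 7, 9)
  clear (3,1): R3 −= (2)R1 → (0, 0, 4, 6)
pivot(2,2)=7: scale R2 → (0, 0, 1, 5)
  clear (0,2): R0 −= (12)R2 → (1, 0, 0, 7)
  clear (1,2): R1 −= (11)R2 → (0, 1, 0, 2)
  clear (3,2): R3 −= (4)R2 → (0, 0, 0, 12)
pivot(3,3)=12: scale R3 → (0, 0, 0, 1)
  clear (0,3): R0 −= (7)R3 → (1, 0, 0, 0)
  clear (1,3): R1 −= (2)R3 → (0, 1, 0, 0)
  clear (2,3): R2 −= (5)R3 → (0, 0, 1, 0)

pivot columns: 0, 1, 2, 3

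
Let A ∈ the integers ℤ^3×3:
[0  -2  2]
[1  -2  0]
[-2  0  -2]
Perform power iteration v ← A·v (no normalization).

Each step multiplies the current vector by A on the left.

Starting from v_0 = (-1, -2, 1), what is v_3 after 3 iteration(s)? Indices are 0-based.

v_0 = (-1, -2, 1).
v_1 = A·v_0 = (6, 3, 0).
v_2 = A·v_1 = (-6, 0, -12).
v_3 = A·v_2 = (-24, -6, 36).

v_3 = (-24, -6, 36)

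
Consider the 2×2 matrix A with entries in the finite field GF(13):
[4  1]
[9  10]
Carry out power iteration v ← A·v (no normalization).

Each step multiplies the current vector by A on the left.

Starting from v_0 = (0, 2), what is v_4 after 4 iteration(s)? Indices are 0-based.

v_4 = (8, 3)

v_0 = (0, 2).
v_1 = A·v_0 = (2, 7).
v_2 = A·v_1 = (2, 10).
v_3 = A·v_2 = (5, 1).
v_4 = A·v_3 = (8, 3).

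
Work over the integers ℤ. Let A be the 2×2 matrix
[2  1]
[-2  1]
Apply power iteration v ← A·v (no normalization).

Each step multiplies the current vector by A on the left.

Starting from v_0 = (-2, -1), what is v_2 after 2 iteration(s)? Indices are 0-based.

v_0 = (-2, -1).
v_1 = A·v_0 = (-5, 3).
v_2 = A·v_1 = (-7, 13).

v_2 = (-7, 13)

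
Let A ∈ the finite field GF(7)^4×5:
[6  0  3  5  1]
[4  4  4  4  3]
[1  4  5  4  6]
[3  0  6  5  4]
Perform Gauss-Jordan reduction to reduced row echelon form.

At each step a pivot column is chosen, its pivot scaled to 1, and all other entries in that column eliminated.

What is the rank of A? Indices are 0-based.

pivot(0,0)=6: scale R0 → (1, 0, 4, 2, 6)
  clear (1,0): R1 −= (4)R0 → (0, 4, 2, 3, 0)
  clear (2,0): R2 −= (1)R0 → (0, 4, 1, 2, 0)
  clear (3,0): R3 −= (3)R0 → (0, 0, 1, 6, 0)
pivot(1,1)=4: scale R1 → (0, 1, 4, 6, 0)
  clear (2,1): R2 −= (4)R1 → (0, 0, 6, 6, 0)
pivot(2,2)=6: scale R2 → (0, 0, 1, 1, 0)
  clear (0,2): R0 −= (4)R2 → (1, 0, 0, 5, 6)
  clear (1,2): R1 −= (4)R2 → (0, 1, 0, 2, 0)
  clear (3,2): R3 −= (1)R2 → (0, 0, 0, 5, 0)
pivot(3,3)=5: scale R3 → (0, 0, 0, 1, 0)
  clear (0,3): R0 −= (5)R3 → (1, 0, 0, 0, 6)
  clear (1,3): R1 −= (2)R3 → (0, 1, 0, 0, 0)
  clear (2,3): R2 −= (1)R3 → (0, 0, 1, 0, 0)

rank = 4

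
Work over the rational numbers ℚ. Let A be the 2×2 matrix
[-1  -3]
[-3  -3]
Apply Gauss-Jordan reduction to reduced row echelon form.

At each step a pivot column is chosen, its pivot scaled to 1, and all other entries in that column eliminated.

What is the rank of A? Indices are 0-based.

[1] R0 /= -1  ⇒  (1, 3)
     R1 -= -3·R0  ⇒  (0, 6)
[2] R1 /= 6  ⇒  (0, 1)
     R0 -= 3·R1  ⇒  (1, 0)

rank = 2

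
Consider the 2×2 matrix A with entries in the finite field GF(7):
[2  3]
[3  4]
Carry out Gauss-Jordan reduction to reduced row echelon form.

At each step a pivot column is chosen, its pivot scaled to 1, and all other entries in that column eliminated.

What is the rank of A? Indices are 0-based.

[1] R0 /= 2  ⇒  (1, 5)
     R1 -= 3·R0  ⇒  (0, 3)
[2] R1 /= 3  ⇒  (0, 1)
     R0 -= 5·R1  ⇒  (1, 0)

rank = 2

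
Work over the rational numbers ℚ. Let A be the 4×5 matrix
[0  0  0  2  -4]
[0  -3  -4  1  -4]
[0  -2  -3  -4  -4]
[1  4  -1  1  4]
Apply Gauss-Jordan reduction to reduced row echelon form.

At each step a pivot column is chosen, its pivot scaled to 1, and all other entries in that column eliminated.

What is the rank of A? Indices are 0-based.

pivot(0,0): swap R0↔R3
pivot(0,0)=1: scale R0 → (1, 4, -1, 1, 4)
pivot(1,1)=-3: scale R1 → (0, 1, 4/3, -1/3, 4/3)
  clear (0,1): R0 −= (4)R1 → (1, 0, -19/3, 7/3, -4/3)
  clear (2,1): R2 −= (-2)R1 → (0, 0, -1/3, -14/3, -4/3)
pivot(2,2)=-1/3: scale R2 → (0, 0, 1, 14, 4)
  clear (0,2): R0 −= (-19/3)R2 → (1, 0, 0, 91, 24)
  clear (1,2): R1 −= (4/3)R2 → (0, 1, 0, -19, -4)
pivot(3,3)=2: scale R3 → (0, 0, 0, 1, -2)
  clear (0,3): R0 −= (91)R3 → (1, 0, 0, 0, 206)
  clear (1,3): R1 −= (-19)R3 → (0, 1, 0, 0, -42)
  clear (2,3): R2 −= (14)R3 → (0, 0, 1, 0, 32)

rank = 4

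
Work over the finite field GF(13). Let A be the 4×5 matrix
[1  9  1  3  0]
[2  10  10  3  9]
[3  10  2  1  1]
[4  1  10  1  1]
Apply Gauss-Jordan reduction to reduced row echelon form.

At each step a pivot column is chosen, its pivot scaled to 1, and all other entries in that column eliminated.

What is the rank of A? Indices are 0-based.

pivot(0,0)=1: scale R0 → (1, 9, 1, 3, 0)
  clear (1,0): R1 −= (2)R0 → (0, 5, 8, 10, 9)
  clear (2,0): R2 −= (3)R0 → (0, 9, 12, 5, 1)
  clear (3,0): R3 −= (4)R0 → (0, 4, 6, 2, 1)
pivot(1,1)=5: scale R1 → (0, 1, 12, 2, 7)
  clear (0,1): R0 −= (9)R1 → (1, 0, 10, 11, 2)
  clear (2,1): R2 −= (9)R1 → (0, 0, 8, 0, 3)
  clear (3,1): R3 −= (4)R1 → (0, 0, 10, 7, 12)
pivot(2,2)=8: scale R2 → (0, 0, 1, 0, 2)
  clear (0,2): R0 −= (10)R2 → (1, 0, 0, 11, 8)
  clear (1,2): R1 −= (12)R2 → (0, 1, 0, 2, 9)
  clear (3,2): R3 −= (10)R2 → (0, 0, 0, 7, 5)
pivot(3,3)=7: scale R3 → (0, 0, 0, 1, 10)
  clear (0,3): R0 −= (11)R3 → (1, 0, 0, 0, 2)
  clear (1,3): R1 −= (2)R3 → (0, 1, 0, 0, 2)

rank = 4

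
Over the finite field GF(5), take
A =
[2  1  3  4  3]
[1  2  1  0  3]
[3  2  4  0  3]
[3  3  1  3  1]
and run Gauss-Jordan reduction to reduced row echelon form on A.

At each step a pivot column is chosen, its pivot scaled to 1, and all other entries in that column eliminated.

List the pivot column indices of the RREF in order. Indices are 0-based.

pivot columns: 0, 1, 2, 3

step 1: normalize row 0 (÷2) = (1, 3, 4, 2, 4)
  row 1: subtract 1×row0 = (0, 4, 2, 3, 4)
  row 2: subtract 3×row0 = (0, 3, 2, 4, 1)
  row 3: subtract 3×row0 = (0, 4, 4, 2, 4)
step 2: normalize row 1 (÷4) = (0, 1, 3, 2, 1)
  row 0: subtract 3×row1 = (1, 0, 0, 1, 1)
  row 2: subtract 3×row1 = (0, 0, 3, 3, 3)
  row 3: subtract 4×row1 = (0, 0, 2, 4, 0)
step 3: normalize row 2 (÷3) = (0, 0, 1, 1, 1)
  row 1: subtract 3×row2 = (0, 1, 0, 4, 3)
  row 3: subtract 2×row2 = (0, 0, 0, 2, 3)
step 4: normalize row 3 (÷2) = (0, 0, 0, 1, 4)
  row 0: subtract 1×row3 = (1, 0, 0, 0, 2)
  row 1: subtract 4×row3 = (0, 1, 0, 0, 2)
  row 2: subtract 1×row3 = (0, 0, 1, 0, 2)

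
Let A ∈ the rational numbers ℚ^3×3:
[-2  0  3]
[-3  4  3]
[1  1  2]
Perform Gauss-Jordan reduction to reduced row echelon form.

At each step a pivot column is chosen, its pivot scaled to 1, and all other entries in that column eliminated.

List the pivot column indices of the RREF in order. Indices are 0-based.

pivot columns: 0, 1, 2

step 1: normalize row 0 (÷-2) = (1, 0, -3/2)
  row 1: subtract -3×row0 = (0, 4, -3/2)
  row 2: subtract 1×row0 = (0, 1, 7/2)
step 2: normalize row 1 (÷4) = (0, 1, -3/8)
  row 2: subtract 1×row1 = (0, 0, 31/8)
step 3: normalize row 2 (÷31/8) = (0, 0, 1)
  row 0: subtract -3/2×row2 = (1, 0, 0)
  row 1: subtract -3/8×row2 = (0, 1, 0)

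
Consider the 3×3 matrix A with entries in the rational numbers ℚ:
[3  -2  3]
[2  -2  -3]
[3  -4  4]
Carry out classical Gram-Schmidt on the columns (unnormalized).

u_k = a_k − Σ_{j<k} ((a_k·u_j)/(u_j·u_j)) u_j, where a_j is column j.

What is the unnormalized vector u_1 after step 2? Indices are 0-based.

Step 1: u_0 = a_0 = (3, 2, 3).
Step 2: u_1 = a_1 − (-1)·u_0 = (1, 0, -1).

u_1 = (1, 0, -1)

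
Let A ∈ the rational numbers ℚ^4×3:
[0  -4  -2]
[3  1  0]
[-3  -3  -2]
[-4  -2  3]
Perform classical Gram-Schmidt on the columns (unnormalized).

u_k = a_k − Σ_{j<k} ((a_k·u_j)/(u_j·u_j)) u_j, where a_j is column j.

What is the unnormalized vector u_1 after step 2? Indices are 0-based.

Step 1: u_0 = a_0 = (0, 3, -3, -4).
Step 2: u_1 = a_1 − (10/17)·u_0 = (-4, -13/17, -21/17, 6/17).

u_1 = (-4, -13/17, -21/17, 6/17)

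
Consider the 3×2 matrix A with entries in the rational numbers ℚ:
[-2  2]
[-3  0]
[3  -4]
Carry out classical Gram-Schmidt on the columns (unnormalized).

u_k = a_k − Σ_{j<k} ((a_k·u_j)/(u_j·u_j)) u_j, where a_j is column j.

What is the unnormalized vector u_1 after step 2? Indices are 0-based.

u_1 = (6/11, -24/11, -20/11)

Step 1: u_0 = a_0 = (-2, -3, 3).
Step 2: u_1 = a_1 − (-8/11)·u_0 = (6/11, -24/11, -20/11).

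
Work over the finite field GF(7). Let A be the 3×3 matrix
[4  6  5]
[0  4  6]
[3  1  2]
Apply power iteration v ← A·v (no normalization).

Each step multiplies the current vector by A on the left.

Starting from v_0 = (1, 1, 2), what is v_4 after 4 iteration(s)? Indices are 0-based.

v_0 = (1, 1, 2).
v_1 = A·v_0 = (6, 2, 1).
v_2 = A·v_1 = (6, 0, 1).
v_3 = A·v_2 = (1, 6, 6).
v_4 = A·v_3 = (0, 4, 0).

v_4 = (0, 4, 0)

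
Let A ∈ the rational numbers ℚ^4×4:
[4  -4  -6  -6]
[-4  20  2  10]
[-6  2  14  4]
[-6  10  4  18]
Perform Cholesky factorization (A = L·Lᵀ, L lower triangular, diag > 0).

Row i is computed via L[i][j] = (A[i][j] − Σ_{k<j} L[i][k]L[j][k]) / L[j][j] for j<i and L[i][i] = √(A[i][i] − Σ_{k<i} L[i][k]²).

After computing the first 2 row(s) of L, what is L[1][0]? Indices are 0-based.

L[1][0] = -2

Step 1: L[0][0] = √(4) = 2.
  L[1][0] = (-4) / L[0][0] = -2.
Step 2: L[1][1] = √(16) = 4.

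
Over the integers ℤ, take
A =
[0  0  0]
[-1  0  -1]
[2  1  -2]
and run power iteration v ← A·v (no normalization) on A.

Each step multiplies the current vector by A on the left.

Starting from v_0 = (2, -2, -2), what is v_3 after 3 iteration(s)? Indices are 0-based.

v_0 = (2, -2, -2).
v_1 = A·v_0 = (0, 0, 6).
v_2 = A·v_1 = (0, -6, -12).
v_3 = A·v_2 = (0, 12, 18).

v_3 = (0, 12, 18)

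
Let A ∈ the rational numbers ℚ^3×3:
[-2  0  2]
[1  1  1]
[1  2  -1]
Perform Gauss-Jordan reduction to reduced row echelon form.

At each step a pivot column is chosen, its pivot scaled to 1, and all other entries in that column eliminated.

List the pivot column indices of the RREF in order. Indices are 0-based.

pivot(0,0)=-2: scale R0 → (1, 0, -1)
  clear (1,0): R1 −= (1)R0 → (0, 1, 2)
  clear (2,0): R2 −= (1)R0 → (0, 2, 0)
pivot(1,1)=1: scale R1 → (0, 1, 2)
  clear (2,1): R2 −= (2)R1 → (0, 0, -4)
pivot(2,2)=-4: scale R2 → (0, 0, 1)
  clear (0,2): R0 −= (-1)R2 → (1, 0, 0)
  clear (1,2): R1 −= (2)R2 → (0, 1, 0)

pivot columns: 0, 1, 2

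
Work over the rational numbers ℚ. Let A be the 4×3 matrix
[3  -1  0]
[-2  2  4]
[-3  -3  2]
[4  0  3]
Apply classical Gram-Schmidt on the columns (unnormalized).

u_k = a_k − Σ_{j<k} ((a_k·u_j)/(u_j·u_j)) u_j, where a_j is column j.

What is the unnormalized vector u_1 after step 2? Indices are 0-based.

Step 1: u_0 = a_0 = (3, -2, -3, 4).
Step 2: u_1 = a_1 − (1/19)·u_0 = (-22/19, 40/19, -54/19, -4/19).

u_1 = (-22/19, 40/19, -54/19, -4/19)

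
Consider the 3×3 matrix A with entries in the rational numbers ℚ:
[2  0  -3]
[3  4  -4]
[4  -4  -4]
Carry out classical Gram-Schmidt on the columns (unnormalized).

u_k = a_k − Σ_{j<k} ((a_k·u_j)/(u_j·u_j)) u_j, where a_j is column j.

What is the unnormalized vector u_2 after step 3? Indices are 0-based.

Step 1: u_0 = a_0 = (2, 3, 4).
Step 2: u_1 = a_1 − (-4/29)·u_0 = (8/29, 128/29, -100/29).
Step 3: u_2 = a_2 − (-34/29)·u_0 − (-17/114)·u_1 = (-35/57, 10/57, 10/57).

u_2 = (-35/57, 10/57, 10/57)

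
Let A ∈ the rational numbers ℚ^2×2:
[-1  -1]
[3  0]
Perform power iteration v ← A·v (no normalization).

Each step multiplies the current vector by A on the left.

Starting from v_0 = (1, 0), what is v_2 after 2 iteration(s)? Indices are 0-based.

v_2 = (-2, -3)

v_0 = (1, 0).
v_1 = A·v_0 = (-1, 3).
v_2 = A·v_1 = (-2, -3).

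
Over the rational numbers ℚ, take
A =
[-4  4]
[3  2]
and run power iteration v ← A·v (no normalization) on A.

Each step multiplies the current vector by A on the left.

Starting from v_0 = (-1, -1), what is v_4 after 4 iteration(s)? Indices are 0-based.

v_4 = (-480, -40)

v_0 = (-1, -1).
v_1 = A·v_0 = (0, -5).
v_2 = A·v_1 = (-20, -10).
v_3 = A·v_2 = (40, -80).
v_4 = A·v_3 = (-480, -40).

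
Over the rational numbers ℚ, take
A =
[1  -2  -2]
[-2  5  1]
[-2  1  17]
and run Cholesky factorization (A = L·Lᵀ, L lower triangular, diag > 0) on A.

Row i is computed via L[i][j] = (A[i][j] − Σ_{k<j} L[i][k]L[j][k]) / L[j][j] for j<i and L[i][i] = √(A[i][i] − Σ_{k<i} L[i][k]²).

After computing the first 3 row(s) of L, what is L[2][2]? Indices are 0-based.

L[2][2] = 2

Step 1: L[0][0] = √(1) = 1.
  L[1][0] = (-2) / L[0][0] = -2.
Step 2: L[1][1] = √(1) = 1.
  L[2][0] = (-2) / L[0][0] = -2.
  L[2][1] = (-3) / L[1][1] = -3.
Step 3: L[2][2] = √(4) = 2.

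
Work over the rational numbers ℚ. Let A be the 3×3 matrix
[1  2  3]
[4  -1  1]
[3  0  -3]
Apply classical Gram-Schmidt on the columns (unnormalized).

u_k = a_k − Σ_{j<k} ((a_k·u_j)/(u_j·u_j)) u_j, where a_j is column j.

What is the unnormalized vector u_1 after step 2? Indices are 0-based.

u_1 = (27/13, -9/13, 3/13)

Step 1: u_0 = a_0 = (1, 4, 3).
Step 2: u_1 = a_1 − (-1/13)·u_0 = (27/13, -9/13, 3/13).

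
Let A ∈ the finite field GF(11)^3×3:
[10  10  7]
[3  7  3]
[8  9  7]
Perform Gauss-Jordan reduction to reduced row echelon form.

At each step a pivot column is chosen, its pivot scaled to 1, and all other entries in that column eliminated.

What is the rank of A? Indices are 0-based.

step 1: normalize row 0 (÷10) = (1, 1, 4)
  row 1: subtract 3×row0 = (0, 4, 2)
  row 2: subtract 8×row0 = (0, 1, 8)
step 2: normalize row 1 (÷4) = (0, 1, 6)
  row 0: subtract 1×row1 = (1, 0, 9)
  row 2: subtract 1×row1 = (0, 0, 2)
step 3: normalize row 2 (÷2) = (0, 0, 1)
  row 0: subtract 9×row2 = (1, 0, 0)
  row 1: subtract 6×row2 = (0, 1, 0)

rank = 3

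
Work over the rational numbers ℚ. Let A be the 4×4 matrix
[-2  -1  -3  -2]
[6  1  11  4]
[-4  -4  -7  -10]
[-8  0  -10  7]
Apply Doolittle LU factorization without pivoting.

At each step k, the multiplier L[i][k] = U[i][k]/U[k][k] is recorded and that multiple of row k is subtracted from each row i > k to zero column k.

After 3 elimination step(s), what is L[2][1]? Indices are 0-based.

L[2][1] = 1

k=0: U[0][0]=-2
  eliminate (1,0): mult=-3, new row 1: (0, -2, 2, -2); set L[1][0]=-3
  eliminate (2,0): mult=2, new row 2: (0, -2, -1, -6); set L[2][0]=2
  eliminate (3,0): mult=4, new row 3: (0, 4, 2, 15); set L[3][0]=4
k=1: U[1][1]=-2
  eliminate (2,1): mult=1, new row 2: (0, 0, -3, -4); set L[2][1]=1
  eliminate (3,1): mult=-2, new row 3: (0, 0, 6, 11); set L[3][1]=-2
k=2: U[2][2]=-3
  eliminate (3,2): mult=-2, new row 3: (0, 0, 0, 3); set L[3][2]=-2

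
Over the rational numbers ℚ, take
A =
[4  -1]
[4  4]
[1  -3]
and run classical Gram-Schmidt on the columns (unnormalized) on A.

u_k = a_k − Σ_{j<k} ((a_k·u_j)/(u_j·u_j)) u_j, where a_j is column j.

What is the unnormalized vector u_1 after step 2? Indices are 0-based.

Step 1: u_0 = a_0 = (4, 4, 1).
Step 2: u_1 = a_1 − (3/11)·u_0 = (-23/11, 32/11, -36/11).

u_1 = (-23/11, 32/11, -36/11)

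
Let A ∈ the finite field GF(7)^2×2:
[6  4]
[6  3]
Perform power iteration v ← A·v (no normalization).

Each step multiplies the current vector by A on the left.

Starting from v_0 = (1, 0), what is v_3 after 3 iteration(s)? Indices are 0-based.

v_3 = (2, 4)

v_0 = (1, 0).
v_1 = A·v_0 = (6, 6).
v_2 = A·v_1 = (4, 5).
v_3 = A·v_2 = (2, 4).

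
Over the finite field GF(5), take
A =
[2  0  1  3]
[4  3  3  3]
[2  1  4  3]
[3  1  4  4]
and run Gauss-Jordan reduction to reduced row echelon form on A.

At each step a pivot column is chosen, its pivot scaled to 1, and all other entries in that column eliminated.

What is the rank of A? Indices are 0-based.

[1] R0 /= 2  ⇒  (1, 0, 3, 4)
     R1 -= 4·R0  ⇒  (0, 3, 1, 2)
     R2 -= 2·R0  ⇒  (0, 1, 3, 0)
     R3 -= 3·R0  ⇒  (0, 1, 0, 2)
[2] R1 /= 3  ⇒  (0, 1, 2, 4)
     R2 -= 1·R1  ⇒  (0, 0, 1, 1)
     R3 -= 1·R1  ⇒  (0, 0, 3, 3)
[3] R2 /= 1  ⇒  (0, 0, 1, 1)
     R0 -= 3·R2  ⇒  (1, 0, 0, 1)
     R1 -= 2·R2  ⇒  (0, 1, 0, 2)
     R3 -= 3·R2  ⇒  (0, 0, 0, 0)
column 3 empty below row 3

rank = 3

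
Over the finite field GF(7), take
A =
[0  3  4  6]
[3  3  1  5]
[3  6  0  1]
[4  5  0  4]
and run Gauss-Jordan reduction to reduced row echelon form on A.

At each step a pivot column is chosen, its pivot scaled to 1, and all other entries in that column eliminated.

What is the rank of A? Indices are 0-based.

rank = 4

pivot(0,0): swap R0↔R1
pivot(0,0)=3: scale R0 → (1, 1, 5, 4)
  clear (2,0): R2 −= (3)R0 → (0, 3, 6, 3)
  clear (3,0): R3 −= (4)R0 → (0, 1, 1, 2)
pivot(1,1)=3: scale R1 → (0, 1, 6, 2)
  clear (0,1): R0 −= (1)R1 → (1, 0, 6, 2)
  clear (2,1): R2 −= (3)R1 → (0, 0, 2, 4)
  clear (3,1): R3 −= (1)R1 → (0, 0, 2, 0)
pivot(2,2)=2: scale R2 → (0, 0, 1, 2)
  clear (0,2): R0 −= (6)R2 → (1, 0, 0, 4)
  clear (1,2): R1 −= (6)R2 → (0, 1, 0, 4)
  clear (3,2): R3 −= (2)R2 → (0, 0, 0, 3)
pivot(3,3)=3: scale R3 → (0, 0, 0, 1)
  clear (0,3): R0 −= (4)R3 → (1, 0, 0, 0)
  clear (1,3): R1 −= (4)R3 → (0, 1, 0, 0)
  clear (2,3): R2 −= (2)R3 → (0, 0, 1, 0)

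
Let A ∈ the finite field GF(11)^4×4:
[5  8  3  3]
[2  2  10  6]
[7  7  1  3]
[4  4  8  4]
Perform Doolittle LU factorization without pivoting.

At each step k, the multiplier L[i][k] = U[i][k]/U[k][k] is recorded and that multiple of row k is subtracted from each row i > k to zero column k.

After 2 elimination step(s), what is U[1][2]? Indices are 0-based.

U[1][2] = 0

Step 1: pivot at (0,0) is 5.
  row1 ← row1 − (7)·row0  ⇒  L[1][0]=7, U row1=(0, 1, 0, 7)
  row2 ← row2 − (8)·row0  ⇒  L[2][0]=8, U row2=(0, 9, 10, 1)
  row3 ← row3 − (3)·row0  ⇒  L[3][0]=3, U row3=(0, 2, 10, 6)
Step 2: pivot at (1,1) is 1.
  row2 ← row2 − (9)·row1  ⇒  L[2][1]=9, U row2=(0, 0, 10, 4)
  row3 ← row3 − (2)·row1  ⇒  L[3][1]=2, U row3=(0, 0, 10, 3)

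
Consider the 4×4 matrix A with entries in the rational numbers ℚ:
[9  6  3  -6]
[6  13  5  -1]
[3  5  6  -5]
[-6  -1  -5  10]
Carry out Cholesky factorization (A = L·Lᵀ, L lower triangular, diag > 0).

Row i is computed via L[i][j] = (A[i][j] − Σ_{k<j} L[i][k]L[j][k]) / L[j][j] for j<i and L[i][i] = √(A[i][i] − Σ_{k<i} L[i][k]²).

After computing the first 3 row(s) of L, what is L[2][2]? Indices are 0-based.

L[2][2] = 2

Step 1: L[0][0] = √(9) = 3.
  L[1][0] = (6) / L[0][0] = 2.
Step 2: L[1][1] = √(9) = 3.
  L[2][0] = (3) / L[0][0] = 1.
  L[2][1] = (3) / L[1][1] = 1.
Step 3: L[2][2] = √(4) = 2.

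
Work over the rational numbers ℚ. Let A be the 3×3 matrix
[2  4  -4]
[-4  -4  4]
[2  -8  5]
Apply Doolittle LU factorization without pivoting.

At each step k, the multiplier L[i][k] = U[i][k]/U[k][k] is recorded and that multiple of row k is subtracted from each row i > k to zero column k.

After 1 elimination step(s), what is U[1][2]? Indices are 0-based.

U[1][2] = -4

Step 1: pivot at (0,0) is 2.
  row1 ← row1 − (-2)·row0  ⇒  L[1][0]=-2, U row1=(0, 4, -4)
  row2 ← row2 − (1)·row0  ⇒  L[2][0]=1, U row2=(0, -12, 9)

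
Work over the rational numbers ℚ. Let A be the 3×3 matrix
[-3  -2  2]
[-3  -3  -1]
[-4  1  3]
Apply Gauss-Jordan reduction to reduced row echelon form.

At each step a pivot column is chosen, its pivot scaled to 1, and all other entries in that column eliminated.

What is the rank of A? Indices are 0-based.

pivot(0,0)=-3: scale R0 → (1, 2/3, -2/3)
  clear (1,0): R1 −= (-3)R0 → (0, -1, -3)
  clear (2,0): R2 −= (-4)R0 → (0, 11/3, 1/3)
pivot(1,1)=-1: scale R1 → (0, 1, 3)
  clear (0,1): R0 −= (2/3)R1 → (1, 0, -8/3)
  clear (2,1): R2 −= (11/3)R1 → (0, 0, -32/3)
pivot(2,2)=-32/3: scale R2 → (0, 0, 1)
  clear (0,2): R0 −= (-8/3)R2 → (1, 0, 0)
  clear (1,2): R1 −= (3)R2 → (0, 1, 0)

rank = 3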